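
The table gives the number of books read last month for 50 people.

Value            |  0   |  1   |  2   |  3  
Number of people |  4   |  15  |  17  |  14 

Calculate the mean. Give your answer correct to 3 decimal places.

1.820

Values: 0, 1, 2, 3
Σfx = 4×0 + 15×1 + 17×2 + 14×3 = 91
n = Σf = 50
Mean = 91 / 50 = 1.8200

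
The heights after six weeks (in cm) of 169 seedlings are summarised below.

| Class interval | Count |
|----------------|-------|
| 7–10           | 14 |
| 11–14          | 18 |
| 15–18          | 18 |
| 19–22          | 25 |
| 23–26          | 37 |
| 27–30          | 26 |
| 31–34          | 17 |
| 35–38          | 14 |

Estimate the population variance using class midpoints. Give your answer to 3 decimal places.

63.889

Midpoints: 8.5, 12.5, 16.5, 20.5, 24.5, 28.5, 32.5, 36.5
n = 169, Σfm = 3864.5, mean = 22.8669
Σfm² = 99166.25
Σf(m − x̄)² = Σfm² − (Σfm)²/n = 99166.25 − 3864.5²/169 = 10797.2544
Population variance = 10797.2544 / 169 = 63.8891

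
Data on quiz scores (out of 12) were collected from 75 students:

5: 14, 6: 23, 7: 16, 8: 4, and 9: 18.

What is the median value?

7

Cumulative frequencies: 14, 37, 53, 57, 75
n = 75, so the median is the value in position (n+1)/2 = 38.
Position 38 falls at value 7.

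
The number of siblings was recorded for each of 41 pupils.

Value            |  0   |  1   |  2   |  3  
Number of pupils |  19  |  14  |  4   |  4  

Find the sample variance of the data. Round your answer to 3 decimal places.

Values: 0, 1, 2, 3
n = 41, Σfx = 34, mean = 0.8293
Σfx² = 66
Σf(x − x̄)² = Σfx² − (Σfx)²/n = 66 − 34²/41 = 37.8049
Sample variance = 37.8049 / 40 = 0.9451

0.945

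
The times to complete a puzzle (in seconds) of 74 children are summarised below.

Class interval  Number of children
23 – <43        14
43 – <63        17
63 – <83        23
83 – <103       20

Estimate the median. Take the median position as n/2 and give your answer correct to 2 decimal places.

68.22

Cumulative frequencies: 14, 31, 54, 74
n = 74; position = n/2 = 37.
This falls in the class 63 – <83: L = 63, F = 31, f = 23, h = 20.
Median ≈ 63 + ((37 − 31) / 23) × 20 = 68.2174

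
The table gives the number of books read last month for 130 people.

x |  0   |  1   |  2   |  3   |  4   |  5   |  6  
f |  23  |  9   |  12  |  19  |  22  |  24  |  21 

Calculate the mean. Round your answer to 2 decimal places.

3.26

Values: 0, 1, 2, 3, 4, 5, 6
Σfx = 23×0 + 9×1 + 12×2 + 19×3 + 22×4 + 24×5 + 21×6 = 424
n = Σf = 130
Mean = 424 / 130 = 3.2615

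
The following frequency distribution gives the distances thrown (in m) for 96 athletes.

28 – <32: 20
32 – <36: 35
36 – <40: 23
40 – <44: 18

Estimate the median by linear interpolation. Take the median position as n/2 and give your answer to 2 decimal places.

Cumulative frequencies: 20, 55, 78, 96
n = 96; position = n/2 = 48.
This falls in the class 32 – <36: L = 32, F = 20, f = 35, h = 4.
Median ≈ 32 + ((48 − 20) / 35) × 4 = 35.2000

35.20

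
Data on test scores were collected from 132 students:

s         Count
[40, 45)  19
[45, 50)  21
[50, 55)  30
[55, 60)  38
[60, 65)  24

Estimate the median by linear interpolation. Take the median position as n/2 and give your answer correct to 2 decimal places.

54.33

Cumulative frequencies: 19, 40, 70, 108, 132
n = 132; position = n/2 = 66.
This falls in the class [50, 55): L = 50, F = 40, f = 30, h = 5.
Median ≈ 50 + ((66 − 40) / 30) × 5 = 54.3333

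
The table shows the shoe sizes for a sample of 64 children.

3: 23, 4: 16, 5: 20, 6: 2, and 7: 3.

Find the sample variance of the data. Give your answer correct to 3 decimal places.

1.213

Values: 3, 4, 5, 6, 7
n = 64, Σfx = 266, mean = 4.1562
Σfx² = 1182
Σf(x − x̄)² = Σfx² − (Σfx)²/n = 1182 − 266²/64 = 76.4375
Sample variance = 76.4375 / 63 = 1.2133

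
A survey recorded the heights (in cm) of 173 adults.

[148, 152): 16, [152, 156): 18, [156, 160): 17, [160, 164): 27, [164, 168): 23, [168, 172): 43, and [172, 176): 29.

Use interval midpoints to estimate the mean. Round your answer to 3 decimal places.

Midpoints: 150, 154, 158, 162, 166, 170, 174
Σfm = 16×150 + 18×154 + 17×158 + 27×162 + 23×166 + 43×170 + 29×174 = 28406
n = Σf = 173
Mean = 28406 / 173 = 164.1965

164.197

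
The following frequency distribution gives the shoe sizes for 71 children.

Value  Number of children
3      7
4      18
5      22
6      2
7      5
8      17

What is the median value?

Cumulative frequencies: 7, 25, 47, 49, 54, 71
n = 71, so the median is the value in position (n+1)/2 = 36.
Position 36 falls at value 5.

5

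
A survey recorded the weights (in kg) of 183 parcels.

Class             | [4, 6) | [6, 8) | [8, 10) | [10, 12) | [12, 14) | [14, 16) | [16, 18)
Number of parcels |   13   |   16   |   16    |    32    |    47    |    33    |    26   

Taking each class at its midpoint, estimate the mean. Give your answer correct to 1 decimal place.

12.1

Midpoints: 5, 7, 9, 11, 13, 15, 17
Σfm = 13×5 + 16×7 + 16×9 + 32×11 + 47×13 + 33×15 + 26×17 = 2221
n = Σf = 183
Mean = 2221 / 183 = 12.1366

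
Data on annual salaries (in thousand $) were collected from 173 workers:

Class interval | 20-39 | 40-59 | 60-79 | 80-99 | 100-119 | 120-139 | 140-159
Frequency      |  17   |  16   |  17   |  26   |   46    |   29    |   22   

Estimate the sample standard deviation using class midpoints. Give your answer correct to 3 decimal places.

Midpoints: 29.5, 49.5, 69.5, 89.5, 109.5, 129.5, 149.5
n = 173, Σfm = 16883.5, mean = 97.5925
Σfm² = 1873973.25
Σf(m − x̄)² = Σfm² − (Σfm)²/n = 1873973.25 − 16883.5²/173 = 226270.5202
Sample variance = 226270.5202 / 172 = 1315.5263
Standard deviation = √1315.5263 = 36.2702

36.270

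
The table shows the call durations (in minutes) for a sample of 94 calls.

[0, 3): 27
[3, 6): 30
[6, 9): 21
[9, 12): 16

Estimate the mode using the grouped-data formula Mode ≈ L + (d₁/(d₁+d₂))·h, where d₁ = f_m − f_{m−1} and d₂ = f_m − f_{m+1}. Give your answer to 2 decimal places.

3.75

Modal class: [3, 6) (highest frequency 30).
d₁ = 30 − 27 = 3, d₂ = 30 − 21 = 9
Mode ≈ 3 + (3/(3+9)) × 3 = 3 + 0.7500 = 3.7500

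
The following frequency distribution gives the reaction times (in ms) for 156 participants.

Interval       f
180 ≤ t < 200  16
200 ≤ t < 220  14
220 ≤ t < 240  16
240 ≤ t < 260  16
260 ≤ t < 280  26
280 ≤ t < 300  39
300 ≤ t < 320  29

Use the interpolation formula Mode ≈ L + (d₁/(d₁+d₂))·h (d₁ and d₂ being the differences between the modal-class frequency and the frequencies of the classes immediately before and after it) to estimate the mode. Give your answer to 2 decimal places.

Modal class: 280 ≤ t < 300 (highest frequency 39).
d₁ = 39 − 26 = 13, d₂ = 39 − 29 = 10
Mode ≈ 280 + (13/(13+10)) × 20 = 280 + 11.3043 = 291.3043

291.30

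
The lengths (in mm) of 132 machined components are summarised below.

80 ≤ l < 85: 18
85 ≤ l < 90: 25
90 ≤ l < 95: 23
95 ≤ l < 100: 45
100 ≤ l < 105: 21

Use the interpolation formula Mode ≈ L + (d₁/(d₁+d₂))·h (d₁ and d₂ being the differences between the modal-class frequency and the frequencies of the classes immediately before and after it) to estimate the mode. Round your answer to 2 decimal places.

97.39

Modal class: 95 ≤ l < 100 (highest frequency 45).
d₁ = 45 − 23 = 22, d₂ = 45 − 21 = 24
Mode ≈ 95 + (22/(22+24)) × 5 = 95 + 2.3913 = 97.3913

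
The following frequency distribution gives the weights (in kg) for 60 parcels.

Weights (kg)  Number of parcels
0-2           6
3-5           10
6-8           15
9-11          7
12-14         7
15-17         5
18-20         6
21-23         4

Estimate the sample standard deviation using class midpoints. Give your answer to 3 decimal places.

Midpoints: 1, 4, 7, 10, 13, 16, 19, 22
n = 60, Σfm = 594, mean = 9.9000
Σfm² = 8166
Σf(m − x̄)² = Σfm² − (Σfm)²/n = 8166 − 594²/60 = 2285.4000
Sample variance = 2285.4000 / 59 = 38.7356
Standard deviation = √38.7356 = 6.2238

6.224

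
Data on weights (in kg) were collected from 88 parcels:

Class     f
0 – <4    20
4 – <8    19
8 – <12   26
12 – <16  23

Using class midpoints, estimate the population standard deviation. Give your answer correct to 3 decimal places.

Midpoints: 2, 6, 10, 14
n = 88, Σfm = 736, mean = 8.3636
Σfm² = 7872
Σf(m − x̄)² = Σfm² − (Σfm)²/n = 7872 − 736²/88 = 1716.3636
Population variance = 1716.3636 / 88 = 19.5041
Standard deviation = √19.5041 = 4.4163

4.416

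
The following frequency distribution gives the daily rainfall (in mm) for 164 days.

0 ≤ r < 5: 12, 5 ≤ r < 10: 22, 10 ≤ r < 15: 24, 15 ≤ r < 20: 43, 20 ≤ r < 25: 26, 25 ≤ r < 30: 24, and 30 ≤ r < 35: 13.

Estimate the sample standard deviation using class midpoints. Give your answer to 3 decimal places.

Midpoints: 2.5, 7.5, 12.5, 17.5, 22.5, 27.5, 32.5
n = 164, Σfm = 2915, mean = 17.7744
Σfm² = 63275
Σf(m − x̄)² = Σfm² − (Σfm)²/n = 63275 − 2915²/164 = 11462.6524
Sample variance = 11462.6524 / 163 = 70.3230
Standard deviation = √70.3230 = 8.3859

8.386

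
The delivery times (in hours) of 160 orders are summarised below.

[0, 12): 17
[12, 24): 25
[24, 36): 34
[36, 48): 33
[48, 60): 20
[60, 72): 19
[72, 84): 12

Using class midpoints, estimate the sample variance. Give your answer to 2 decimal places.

435.16

Midpoints: 6, 18, 30, 42, 54, 66, 78
n = 160, Σfm = 6228, mean = 38.9250
Σfm² = 311616
Σf(m − x̄)² = Σfm² − (Σfm)²/n = 311616 − 6228²/160 = 69191.1000
Sample variance = 69191.1000 / 159 = 435.1642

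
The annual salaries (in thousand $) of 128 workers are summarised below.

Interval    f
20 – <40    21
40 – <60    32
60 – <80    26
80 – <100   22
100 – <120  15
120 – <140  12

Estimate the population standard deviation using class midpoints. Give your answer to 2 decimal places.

Midpoints: 30, 50, 70, 90, 110, 130
n = 128, Σfm = 9240, mean = 72.1875
Σfm² = 788800
Σf(m − x̄)² = Σfm² − (Σfm)²/n = 788800 − 9240²/128 = 121787.5000
Population variance = 121787.5000 / 128 = 951.4648
Standard deviation = √951.4648 = 30.8458

30.85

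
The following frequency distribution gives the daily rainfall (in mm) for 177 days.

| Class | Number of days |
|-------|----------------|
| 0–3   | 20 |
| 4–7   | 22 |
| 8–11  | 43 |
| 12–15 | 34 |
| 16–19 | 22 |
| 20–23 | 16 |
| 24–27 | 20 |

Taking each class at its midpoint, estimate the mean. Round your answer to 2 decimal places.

12.75

Midpoints: 1.5, 5.5, 9.5, 13.5, 17.5, 21.5, 25.5
Σfm = 20×1.5 + 22×5.5 + 43×9.5 + 34×13.5 + 22×17.5 + 16×21.5 + 20×25.5 = 2257.5
n = Σf = 177
Mean = 2257.5 / 177 = 12.7542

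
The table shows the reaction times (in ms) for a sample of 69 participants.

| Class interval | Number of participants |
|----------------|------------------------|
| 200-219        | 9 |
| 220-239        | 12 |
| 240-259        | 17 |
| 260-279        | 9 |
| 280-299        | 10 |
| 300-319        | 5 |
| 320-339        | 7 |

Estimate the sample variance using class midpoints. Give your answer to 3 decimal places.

Midpoints: 209.5, 229.5, 249.5, 269.5, 289.5, 309.5, 329.5
n = 69, Σfm = 18055.5, mean = 261.6739
Σfm² = 4816027.25
Σf(m − x̄)² = Σfm² − (Σfm)²/n = 4816027.25 − 18055.5²/69 = 91373.9130
Sample variance = 91373.9130 / 68 = 1343.7340

1343.734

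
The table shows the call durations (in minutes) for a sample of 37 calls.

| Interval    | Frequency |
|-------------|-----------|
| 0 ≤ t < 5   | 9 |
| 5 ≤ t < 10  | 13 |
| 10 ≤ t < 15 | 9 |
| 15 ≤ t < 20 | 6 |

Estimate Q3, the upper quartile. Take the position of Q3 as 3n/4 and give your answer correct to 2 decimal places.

13.19

Cumulative frequencies: 9, 22, 31, 37
n = 37; position = 3n/4 = 27.75.
This falls in the class 10 ≤ t < 15: L = 10, F = 22, f = 9, h = 5.
Upper quartile ≈ 10 + ((27.75 − 22) / 9) × 5 = 13.1944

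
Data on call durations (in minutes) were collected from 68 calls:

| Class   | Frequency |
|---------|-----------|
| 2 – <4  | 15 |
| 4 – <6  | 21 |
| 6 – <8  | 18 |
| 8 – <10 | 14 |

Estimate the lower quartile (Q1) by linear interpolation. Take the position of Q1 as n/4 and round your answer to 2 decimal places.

4.19

Cumulative frequencies: 15, 36, 54, 68
n = 68; position = n/4 = 17.
This falls in the class 4 – <6: L = 4, F = 15, f = 21, h = 2.
Lower quartile ≈ 4 + ((17 − 15) / 21) × 2 = 4.1905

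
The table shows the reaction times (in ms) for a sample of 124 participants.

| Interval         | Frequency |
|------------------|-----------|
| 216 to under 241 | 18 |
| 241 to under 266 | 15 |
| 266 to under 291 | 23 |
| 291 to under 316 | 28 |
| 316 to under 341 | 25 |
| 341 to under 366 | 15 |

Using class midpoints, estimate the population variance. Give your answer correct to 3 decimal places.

1553.395

Midpoints: 228.5, 253.5, 278.5, 303.5, 328.5, 353.5
n = 124, Σfm = 36334, mean = 293.0161
Σfm² = 10839069
Σf(m − x̄)² = Σfm² − (Σfm)²/n = 10839069 − 36334²/124 = 192620.9677
Population variance = 192620.9677 / 124 = 1553.3949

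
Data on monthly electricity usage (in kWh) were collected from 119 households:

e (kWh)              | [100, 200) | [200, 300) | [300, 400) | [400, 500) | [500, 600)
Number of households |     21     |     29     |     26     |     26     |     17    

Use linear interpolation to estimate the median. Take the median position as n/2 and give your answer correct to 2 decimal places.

336.54

Cumulative frequencies: 21, 50, 76, 102, 119
n = 119; position = n/2 = 59.5.
This falls in the class [300, 400): L = 300, F = 50, f = 26, h = 100.
Median ≈ 300 + ((59.5 − 50) / 26) × 100 = 336.5385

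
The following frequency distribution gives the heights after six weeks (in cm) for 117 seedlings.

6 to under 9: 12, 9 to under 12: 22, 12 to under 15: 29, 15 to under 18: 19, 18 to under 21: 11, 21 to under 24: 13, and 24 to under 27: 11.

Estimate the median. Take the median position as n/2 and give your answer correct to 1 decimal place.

Cumulative frequencies: 12, 34, 63, 82, 93, 106, 117
n = 117; position = n/2 = 58.5.
This falls in the class 12 to under 15: L = 12, F = 34, f = 29, h = 3.
Median ≈ 12 + ((58.5 − 34) / 29) × 3 = 14.5345

14.5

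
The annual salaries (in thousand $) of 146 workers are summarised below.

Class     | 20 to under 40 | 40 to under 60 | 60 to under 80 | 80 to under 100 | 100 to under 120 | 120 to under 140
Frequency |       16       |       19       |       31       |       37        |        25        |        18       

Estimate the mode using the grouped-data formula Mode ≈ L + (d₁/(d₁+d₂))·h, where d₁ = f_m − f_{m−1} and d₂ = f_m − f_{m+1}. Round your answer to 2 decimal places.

Modal class: 80 to under 100 (highest frequency 37).
d₁ = 37 − 31 = 6, d₂ = 37 − 25 = 12
Mode ≈ 80 + (6/(6+12)) × 20 = 80 + 6.6667 = 86.6667

86.67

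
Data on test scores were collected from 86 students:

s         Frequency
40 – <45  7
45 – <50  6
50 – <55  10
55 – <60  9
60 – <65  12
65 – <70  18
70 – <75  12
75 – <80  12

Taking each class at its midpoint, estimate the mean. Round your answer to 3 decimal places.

Midpoints: 42.5, 47.5, 52.5, 57.5, 62.5, 67.5, 72.5, 77.5
Σfm = 7×42.5 + 6×47.5 + 10×52.5 + 9×57.5 + 12×62.5 + 18×67.5 + 12×72.5 + 12×77.5 = 5390
n = Σf = 86
Mean = 5390 / 86 = 62.6744

62.674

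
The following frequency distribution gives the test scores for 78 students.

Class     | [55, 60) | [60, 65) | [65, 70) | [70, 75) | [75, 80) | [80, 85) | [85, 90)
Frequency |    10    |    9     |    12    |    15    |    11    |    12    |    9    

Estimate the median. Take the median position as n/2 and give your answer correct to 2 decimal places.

72.67

Cumulative frequencies: 10, 19, 31, 46, 57, 69, 78
n = 78; position = n/2 = 39.
This falls in the class [70, 75): L = 70, F = 31, f = 15, h = 5.
Median ≈ 70 + ((39 − 31) / 15) × 5 = 72.6667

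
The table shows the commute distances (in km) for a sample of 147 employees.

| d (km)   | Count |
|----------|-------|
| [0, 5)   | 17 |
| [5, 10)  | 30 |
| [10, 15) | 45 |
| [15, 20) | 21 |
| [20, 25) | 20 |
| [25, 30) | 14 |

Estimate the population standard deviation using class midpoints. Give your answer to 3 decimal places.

7.315

Midpoints: 2.5, 7.5, 12.5, 17.5, 22.5, 27.5
n = 147, Σfm = 2032.5, mean = 13.8265
Σfm² = 35968.75
Σf(m − x̄)² = Σfm² − (Σfm)²/n = 35968.75 − 2032.5²/147 = 7866.3265
Population variance = 7866.3265 / 147 = 53.5124
Standard deviation = √53.5124 = 7.3152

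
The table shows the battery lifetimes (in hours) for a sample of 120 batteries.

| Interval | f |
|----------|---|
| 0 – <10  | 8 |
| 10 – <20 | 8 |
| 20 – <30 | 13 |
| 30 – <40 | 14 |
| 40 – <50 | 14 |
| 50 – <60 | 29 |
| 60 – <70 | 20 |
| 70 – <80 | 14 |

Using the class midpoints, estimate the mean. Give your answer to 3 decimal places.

46.250

Midpoints: 5, 15, 25, 35, 45, 55, 65, 75
Σfm = 8×5 + 8×15 + 13×25 + 14×35 + 14×45 + 29×55 + 20×65 + 14×75 = 5550
n = Σf = 120
Mean = 5550 / 120 = 46.2500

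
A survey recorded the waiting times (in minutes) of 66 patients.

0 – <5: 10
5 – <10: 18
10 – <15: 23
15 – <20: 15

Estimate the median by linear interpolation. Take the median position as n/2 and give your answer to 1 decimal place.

Cumulative frequencies: 10, 28, 51, 66
n = 66; position = n/2 = 33.
This falls in the class 10 – <15: L = 10, F = 28, f = 23, h = 5.
Median ≈ 10 + ((33 − 28) / 23) × 5 = 11.0870

11.1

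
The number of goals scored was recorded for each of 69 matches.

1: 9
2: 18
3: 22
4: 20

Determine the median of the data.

3

Cumulative frequencies: 9, 27, 49, 69
n = 69, so the median is the value in position (n+1)/2 = 35.
Position 35 falls at value 3.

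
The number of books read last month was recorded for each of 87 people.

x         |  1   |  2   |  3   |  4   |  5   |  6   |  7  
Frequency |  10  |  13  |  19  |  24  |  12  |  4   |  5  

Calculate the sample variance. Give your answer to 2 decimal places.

Values: 1, 2, 3, 4, 5, 6, 7
n = 87, Σfx = 308, mean = 3.5402
Σfx² = 1306
Σf(x − x̄)² = Σfx² − (Σfx)²/n = 1306 − 308²/87 = 215.6092
Sample variance = 215.6092 / 86 = 2.5071

2.51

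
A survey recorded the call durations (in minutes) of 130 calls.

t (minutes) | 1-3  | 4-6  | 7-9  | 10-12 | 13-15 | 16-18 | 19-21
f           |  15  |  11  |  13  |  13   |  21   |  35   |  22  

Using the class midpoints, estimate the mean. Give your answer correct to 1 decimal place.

Midpoints: 2, 5, 8, 11, 14, 17, 20
Σfm = 15×2 + 11×5 + 13×8 + 13×11 + 21×14 + 35×17 + 22×20 = 1661
n = Σf = 130
Mean = 1661 / 130 = 12.7769

12.8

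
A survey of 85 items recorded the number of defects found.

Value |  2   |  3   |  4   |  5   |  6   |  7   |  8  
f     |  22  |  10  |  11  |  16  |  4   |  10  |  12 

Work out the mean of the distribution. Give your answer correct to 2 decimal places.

4.56

Values: 2, 3, 4, 5, 6, 7, 8
Σfx = 22×2 + 10×3 + 11×4 + 16×5 + 4×6 + 10×7 + 12×8 = 388
n = Σf = 85
Mean = 388 / 85 = 4.5647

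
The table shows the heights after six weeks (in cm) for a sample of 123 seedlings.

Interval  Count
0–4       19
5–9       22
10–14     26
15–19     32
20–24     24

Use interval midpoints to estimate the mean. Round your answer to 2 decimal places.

Midpoints: 2, 7, 12, 17, 22
Σfm = 19×2 + 22×7 + 26×12 + 32×17 + 24×22 = 1576
n = Σf = 123
Mean = 1576 / 123 = 12.8130

12.81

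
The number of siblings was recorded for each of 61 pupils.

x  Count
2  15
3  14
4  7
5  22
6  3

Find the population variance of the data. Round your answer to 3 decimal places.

Values: 2, 3, 4, 5, 6
n = 61, Σfx = 228, mean = 3.7377
Σfx² = 956
Σf(x − x̄)² = Σfx² − (Σfx)²/n = 956 − 228²/61 = 103.8033
Population variance = 103.8033 / 61 = 1.7017

1.702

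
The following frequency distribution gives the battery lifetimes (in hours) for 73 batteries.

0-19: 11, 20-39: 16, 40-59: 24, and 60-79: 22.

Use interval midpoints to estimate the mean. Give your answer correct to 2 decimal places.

45.12

Midpoints: 9.5, 29.5, 49.5, 69.5
Σfm = 11×9.5 + 16×29.5 + 24×49.5 + 22×69.5 = 3293.5
n = Σf = 73
Mean = 3293.5 / 73 = 45.1164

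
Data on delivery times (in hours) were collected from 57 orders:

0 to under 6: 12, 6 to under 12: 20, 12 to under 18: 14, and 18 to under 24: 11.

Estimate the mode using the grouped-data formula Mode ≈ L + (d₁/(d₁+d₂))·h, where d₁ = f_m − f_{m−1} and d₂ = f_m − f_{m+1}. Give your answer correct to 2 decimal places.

Modal class: 6 to under 12 (highest frequency 20).
d₁ = 20 − 12 = 8, d₂ = 20 − 14 = 6
Mode ≈ 6 + (8/(8+6)) × 6 = 6 + 3.4286 = 9.4286

9.43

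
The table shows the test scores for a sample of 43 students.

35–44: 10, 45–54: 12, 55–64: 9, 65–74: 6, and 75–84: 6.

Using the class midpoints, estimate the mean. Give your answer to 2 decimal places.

56.24

Midpoints: 39.5, 49.5, 59.5, 69.5, 79.5
Σfm = 10×39.5 + 12×49.5 + 9×59.5 + 6×69.5 + 6×79.5 = 2418.5
n = Σf = 43
Mean = 2418.5 / 43 = 56.2442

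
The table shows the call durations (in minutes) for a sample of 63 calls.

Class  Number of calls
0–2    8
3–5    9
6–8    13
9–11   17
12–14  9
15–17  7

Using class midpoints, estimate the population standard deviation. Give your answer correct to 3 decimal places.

Midpoints: 1, 4, 7, 10, 13, 16
n = 63, Σfm = 534, mean = 8.4762
Σfm² = 5802
Σf(m − x̄)² = Σfm² − (Σfm)²/n = 5802 − 534²/63 = 1275.7143
Population variance = 1275.7143 / 63 = 20.2494
Standard deviation = √20.2494 = 4.4999

4.500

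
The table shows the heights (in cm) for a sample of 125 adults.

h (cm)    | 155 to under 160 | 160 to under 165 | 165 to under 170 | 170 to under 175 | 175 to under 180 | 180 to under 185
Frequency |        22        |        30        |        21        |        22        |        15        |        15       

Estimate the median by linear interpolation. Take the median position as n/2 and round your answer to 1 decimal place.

167.5

Cumulative frequencies: 22, 52, 73, 95, 110, 125
n = 125; position = n/2 = 62.5.
This falls in the class 165 to under 170: L = 165, F = 52, f = 21, h = 5.
Median ≈ 165 + ((62.5 − 52) / 21) × 5 = 167.5000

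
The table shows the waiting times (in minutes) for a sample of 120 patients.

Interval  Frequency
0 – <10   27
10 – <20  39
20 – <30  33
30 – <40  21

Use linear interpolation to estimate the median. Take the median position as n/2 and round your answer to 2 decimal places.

18.46

Cumulative frequencies: 27, 66, 99, 120
n = 120; position = n/2 = 60.
This falls in the class 10 – <20: L = 10, F = 27, f = 39, h = 10.
Median ≈ 10 + ((60 − 27) / 39) × 10 = 18.4615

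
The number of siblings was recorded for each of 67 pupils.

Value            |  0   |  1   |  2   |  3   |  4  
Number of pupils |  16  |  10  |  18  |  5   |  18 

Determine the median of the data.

2

Cumulative frequencies: 16, 26, 44, 49, 67
n = 67, so the median is the value in position (n+1)/2 = 34.
Position 34 falls at value 2.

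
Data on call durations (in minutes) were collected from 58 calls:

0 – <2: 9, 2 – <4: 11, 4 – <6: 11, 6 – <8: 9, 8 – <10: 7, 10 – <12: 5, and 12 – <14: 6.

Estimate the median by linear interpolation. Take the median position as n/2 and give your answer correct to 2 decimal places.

Cumulative frequencies: 9, 20, 31, 40, 47, 52, 58
n = 58; position = n/2 = 29.
This falls in the class 4 – <6: L = 4, F = 20, f = 11, h = 2.
Median ≈ 4 + ((29 − 20) / 11) × 2 = 5.6364

5.64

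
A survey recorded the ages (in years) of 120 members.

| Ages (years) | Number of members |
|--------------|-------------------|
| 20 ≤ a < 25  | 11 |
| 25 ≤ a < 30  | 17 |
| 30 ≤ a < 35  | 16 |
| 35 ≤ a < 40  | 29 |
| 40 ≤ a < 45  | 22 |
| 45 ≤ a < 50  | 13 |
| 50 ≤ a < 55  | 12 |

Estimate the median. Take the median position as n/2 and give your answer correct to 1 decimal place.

37.8

Cumulative frequencies: 11, 28, 44, 73, 95, 108, 120
n = 120; position = n/2 = 60.
This falls in the class 35 ≤ a < 40: L = 35, F = 44, f = 29, h = 5.
Median ≈ 35 + ((60 − 44) / 29) × 5 = 37.7586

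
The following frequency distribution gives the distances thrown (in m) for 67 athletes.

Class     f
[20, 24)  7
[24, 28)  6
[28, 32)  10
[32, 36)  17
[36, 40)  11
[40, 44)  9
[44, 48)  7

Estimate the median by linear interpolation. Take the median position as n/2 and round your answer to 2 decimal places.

Cumulative frequencies: 7, 13, 23, 40, 51, 60, 67
n = 67; position = n/2 = 33.5.
This falls in the class [32, 36): L = 32, F = 23, f = 17, h = 4.
Median ≈ 32 + ((33.5 − 23) / 17) × 4 = 34.4706

34.47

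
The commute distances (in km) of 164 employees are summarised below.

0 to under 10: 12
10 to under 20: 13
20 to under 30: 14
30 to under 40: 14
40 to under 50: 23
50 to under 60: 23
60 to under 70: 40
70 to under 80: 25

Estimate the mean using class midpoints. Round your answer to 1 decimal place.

Midpoints: 5, 15, 25, 35, 45, 55, 65, 75
Σfm = 12×5 + 13×15 + 14×25 + 14×35 + 23×45 + 23×55 + 40×65 + 25×75 = 7870
n = Σf = 164
Mean = 7870 / 164 = 47.9878

48.0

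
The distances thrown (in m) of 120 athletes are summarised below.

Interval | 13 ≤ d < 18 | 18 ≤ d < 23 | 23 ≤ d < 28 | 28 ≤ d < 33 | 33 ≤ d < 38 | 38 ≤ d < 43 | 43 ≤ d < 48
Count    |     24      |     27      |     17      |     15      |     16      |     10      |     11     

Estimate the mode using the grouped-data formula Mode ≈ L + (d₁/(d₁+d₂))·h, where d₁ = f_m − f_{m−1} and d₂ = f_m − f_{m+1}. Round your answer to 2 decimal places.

19.15

Modal class: 18 ≤ d < 23 (highest frequency 27).
d₁ = 27 − 24 = 3, d₂ = 27 − 17 = 10
Mode ≈ 18 + (3/(3+10)) × 5 = 18 + 1.1538 = 19.1538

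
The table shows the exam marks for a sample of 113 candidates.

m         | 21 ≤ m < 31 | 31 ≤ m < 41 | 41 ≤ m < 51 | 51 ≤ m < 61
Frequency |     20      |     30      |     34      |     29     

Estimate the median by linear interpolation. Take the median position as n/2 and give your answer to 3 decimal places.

42.912

Cumulative frequencies: 20, 50, 84, 113
n = 113; position = n/2 = 56.5.
This falls in the class 41 ≤ m < 51: L = 41, F = 50, f = 34, h = 10.
Median ≈ 41 + ((56.5 − 50) / 34) × 10 = 42.9118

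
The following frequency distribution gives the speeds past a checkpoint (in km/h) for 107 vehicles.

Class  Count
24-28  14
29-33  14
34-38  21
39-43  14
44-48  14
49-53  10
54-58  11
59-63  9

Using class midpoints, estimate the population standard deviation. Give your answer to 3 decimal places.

Midpoints: 26, 31, 36, 41, 46, 51, 56, 61
n = 107, Σfm = 4447, mean = 41.5607
Σfm² = 197287
Σf(m − x̄)² = Σfm² − (Σfm)²/n = 197287 − 4447²/107 = 12466.3551
Population variance = 12466.3551 / 107 = 116.5080
Standard deviation = √116.5080 = 10.7939

10.794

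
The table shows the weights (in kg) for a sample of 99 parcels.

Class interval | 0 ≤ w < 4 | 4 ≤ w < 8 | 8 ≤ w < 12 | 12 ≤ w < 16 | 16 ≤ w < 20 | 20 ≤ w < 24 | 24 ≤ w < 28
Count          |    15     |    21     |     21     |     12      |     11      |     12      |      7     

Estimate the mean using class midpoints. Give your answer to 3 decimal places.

11.899

Midpoints: 2, 6, 10, 14, 18, 22, 26
Σfm = 15×2 + 21×6 + 21×10 + 12×14 + 11×18 + 12×22 + 7×26 = 1178
n = Σf = 99
Mean = 1178 / 99 = 11.8990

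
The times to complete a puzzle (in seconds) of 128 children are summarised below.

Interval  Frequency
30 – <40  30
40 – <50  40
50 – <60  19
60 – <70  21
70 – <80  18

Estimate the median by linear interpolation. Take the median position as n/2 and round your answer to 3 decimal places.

Cumulative frequencies: 30, 70, 89, 110, 128
n = 128; position = n/2 = 64.
This falls in the class 40 – <50: L = 40, F = 30, f = 40, h = 10.
Median ≈ 40 + ((64 − 30) / 40) × 10 = 48.5000

48.500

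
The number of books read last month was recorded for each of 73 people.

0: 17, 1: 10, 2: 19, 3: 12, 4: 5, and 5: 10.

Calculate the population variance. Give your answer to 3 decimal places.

Values: 0, 1, 2, 3, 4, 5
n = 73, Σfx = 154, mean = 2.1096
Σfx² = 524
Σf(x − x̄)² = Σfx² − (Σfx)²/n = 524 − 154²/73 = 199.1233
Population variance = 199.1233 / 73 = 2.7277

2.728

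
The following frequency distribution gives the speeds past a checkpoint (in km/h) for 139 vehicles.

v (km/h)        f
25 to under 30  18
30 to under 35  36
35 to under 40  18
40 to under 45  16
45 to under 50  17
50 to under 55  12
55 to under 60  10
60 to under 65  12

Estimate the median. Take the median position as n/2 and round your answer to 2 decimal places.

39.31

Cumulative frequencies: 18, 54, 72, 88, 105, 117, 127, 139
n = 139; position = n/2 = 69.5.
This falls in the class 35 to under 40: L = 35, F = 54, f = 18, h = 5.
Median ≈ 35 + ((69.5 − 54) / 18) × 5 = 39.3056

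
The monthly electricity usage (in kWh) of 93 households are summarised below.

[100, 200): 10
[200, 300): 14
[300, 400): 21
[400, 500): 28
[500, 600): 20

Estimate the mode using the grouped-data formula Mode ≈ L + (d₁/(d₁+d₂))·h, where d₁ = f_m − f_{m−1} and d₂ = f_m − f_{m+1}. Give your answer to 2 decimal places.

Modal class: [400, 500) (highest frequency 28).
d₁ = 28 − 21 = 7, d₂ = 28 − 20 = 8
Mode ≈ 400 + (7/(7+8)) × 100 = 400 + 46.6667 = 446.6667

446.67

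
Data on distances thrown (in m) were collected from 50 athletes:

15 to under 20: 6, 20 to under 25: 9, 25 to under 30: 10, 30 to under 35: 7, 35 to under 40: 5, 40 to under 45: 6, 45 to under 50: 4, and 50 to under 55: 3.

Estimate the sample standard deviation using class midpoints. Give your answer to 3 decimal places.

10.412

Midpoints: 17.5, 22.5, 27.5, 32.5, 37.5, 42.5, 47.5, 52.5
n = 50, Σfm = 1600, mean = 32.0000
Σfm² = 56512.5
Σf(m − x̄)² = Σfm² − (Σfm)²/n = 56512.5 − 1600²/50 = 5312.5000
Sample variance = 5312.5000 / 49 = 108.4184
Standard deviation = √108.4184 = 10.4124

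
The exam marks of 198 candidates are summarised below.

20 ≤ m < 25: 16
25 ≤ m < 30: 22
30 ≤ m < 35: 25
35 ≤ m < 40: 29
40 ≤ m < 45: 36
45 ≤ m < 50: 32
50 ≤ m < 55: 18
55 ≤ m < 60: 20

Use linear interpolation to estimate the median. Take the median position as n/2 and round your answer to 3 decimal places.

Cumulative frequencies: 16, 38, 63, 92, 128, 160, 178, 198
n = 198; position = n/2 = 99.
This falls in the class 40 ≤ m < 45: L = 40, F = 92, f = 36, h = 5.
Median ≈ 40 + ((99 − 92) / 36) × 5 = 40.9722

40.972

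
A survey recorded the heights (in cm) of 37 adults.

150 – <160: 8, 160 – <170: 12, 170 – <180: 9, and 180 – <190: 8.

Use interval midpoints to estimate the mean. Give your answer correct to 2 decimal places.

Midpoints: 155, 165, 175, 185
Σfm = 8×155 + 12×165 + 9×175 + 8×185 = 6275
n = Σf = 37
Mean = 6275 / 37 = 169.5946

169.59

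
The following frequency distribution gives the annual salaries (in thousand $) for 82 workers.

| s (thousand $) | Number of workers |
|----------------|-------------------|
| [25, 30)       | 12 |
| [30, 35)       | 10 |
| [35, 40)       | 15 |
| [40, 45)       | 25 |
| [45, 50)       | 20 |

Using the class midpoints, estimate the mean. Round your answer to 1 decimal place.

Midpoints: 27.5, 32.5, 37.5, 42.5, 47.5
Σfm = 12×27.5 + 10×32.5 + 15×37.5 + 25×42.5 + 20×47.5 = 3230
n = Σf = 82
Mean = 3230 / 82 = 39.3902

39.4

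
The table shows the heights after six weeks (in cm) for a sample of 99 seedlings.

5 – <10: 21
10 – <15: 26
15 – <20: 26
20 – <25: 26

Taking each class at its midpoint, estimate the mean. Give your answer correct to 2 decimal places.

15.38

Midpoints: 7.5, 12.5, 17.5, 22.5
Σfm = 21×7.5 + 26×12.5 + 26×17.5 + 26×22.5 = 1522.5
n = Σf = 99
Mean = 1522.5 / 99 = 15.3788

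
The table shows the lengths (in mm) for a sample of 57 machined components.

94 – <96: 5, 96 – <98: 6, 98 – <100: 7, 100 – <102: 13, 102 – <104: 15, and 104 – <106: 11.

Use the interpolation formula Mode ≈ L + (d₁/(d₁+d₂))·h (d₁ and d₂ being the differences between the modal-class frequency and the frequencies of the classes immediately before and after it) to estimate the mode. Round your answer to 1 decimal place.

102.7

Modal class: 102 – <104 (highest frequency 15).
d₁ = 15 − 13 = 2, d₂ = 15 − 11 = 4
Mode ≈ 102 + (2/(2+4)) × 2 = 102 + 0.6667 = 102.6667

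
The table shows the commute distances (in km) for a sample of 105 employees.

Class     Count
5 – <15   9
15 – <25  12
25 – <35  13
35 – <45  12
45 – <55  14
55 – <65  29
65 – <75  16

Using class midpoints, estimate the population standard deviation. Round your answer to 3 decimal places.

19.177

Midpoints: 10, 20, 30, 40, 50, 60, 70
n = 105, Σfm = 4760, mean = 45.3333
Σfm² = 254400
Σf(m − x̄)² = Σfm² − (Σfm)²/n = 254400 − 4760²/105 = 38613.3333
Population variance = 38613.3333 / 105 = 367.7460
Standard deviation = √367.7460 = 19.1767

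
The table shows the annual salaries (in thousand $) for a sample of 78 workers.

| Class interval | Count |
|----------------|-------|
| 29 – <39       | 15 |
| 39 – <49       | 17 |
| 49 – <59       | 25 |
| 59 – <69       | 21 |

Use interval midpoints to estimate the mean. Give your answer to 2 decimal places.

50.67

Midpoints: 34, 44, 54, 64
Σfm = 15×34 + 17×44 + 25×54 + 21×64 = 3952
n = Σf = 78
Mean = 3952 / 78 = 50.6667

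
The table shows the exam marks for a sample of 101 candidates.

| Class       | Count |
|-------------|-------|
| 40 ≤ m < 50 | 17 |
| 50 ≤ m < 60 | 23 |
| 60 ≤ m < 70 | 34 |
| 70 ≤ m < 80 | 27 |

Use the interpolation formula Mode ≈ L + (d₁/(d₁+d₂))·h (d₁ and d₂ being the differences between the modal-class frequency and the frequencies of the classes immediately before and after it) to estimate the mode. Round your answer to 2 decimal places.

66.11

Modal class: 60 ≤ m < 70 (highest frequency 34).
d₁ = 34 − 23 = 11, d₂ = 34 − 27 = 7
Mode ≈ 60 + (11/(11+7)) × 10 = 60 + 6.1111 = 66.1111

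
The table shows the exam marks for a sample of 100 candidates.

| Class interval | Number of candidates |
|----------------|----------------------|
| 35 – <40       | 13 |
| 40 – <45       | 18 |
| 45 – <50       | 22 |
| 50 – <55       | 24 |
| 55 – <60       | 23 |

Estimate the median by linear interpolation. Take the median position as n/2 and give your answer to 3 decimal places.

Cumulative frequencies: 13, 31, 53, 77, 100
n = 100; position = n/2 = 50.
This falls in the class 45 – <50: L = 45, F = 31, f = 22, h = 5.
Median ≈ 45 + ((50 − 31) / 22) × 5 = 49.3182

49.318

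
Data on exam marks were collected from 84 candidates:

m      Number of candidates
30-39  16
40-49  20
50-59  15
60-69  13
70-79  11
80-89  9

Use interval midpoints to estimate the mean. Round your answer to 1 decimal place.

55.7

Midpoints: 34.5, 44.5, 54.5, 64.5, 74.5, 84.5
Σfm = 16×34.5 + 20×44.5 + 15×54.5 + 13×64.5 + 11×74.5 + 9×84.5 = 4678
n = Σf = 84
Mean = 4678 / 84 = 55.6905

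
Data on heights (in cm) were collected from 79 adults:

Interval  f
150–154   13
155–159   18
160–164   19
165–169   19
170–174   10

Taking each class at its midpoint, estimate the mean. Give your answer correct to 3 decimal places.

161.684

Midpoints: 152, 157, 162, 167, 172
Σfm = 13×152 + 18×157 + 19×162 + 19×167 + 10×172 = 12773
n = Σf = 79
Mean = 12773 / 79 = 161.6835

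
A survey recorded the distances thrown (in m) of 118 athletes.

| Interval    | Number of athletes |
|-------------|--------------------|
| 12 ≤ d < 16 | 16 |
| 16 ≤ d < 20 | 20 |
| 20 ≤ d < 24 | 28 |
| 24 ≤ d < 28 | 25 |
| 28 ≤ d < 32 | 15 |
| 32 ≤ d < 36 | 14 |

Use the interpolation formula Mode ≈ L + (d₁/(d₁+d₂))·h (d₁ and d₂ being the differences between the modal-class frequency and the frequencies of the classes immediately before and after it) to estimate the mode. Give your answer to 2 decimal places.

Modal class: 20 ≤ d < 24 (highest frequency 28).
d₁ = 28 − 20 = 8, d₂ = 28 − 25 = 3
Mode ≈ 20 + (8/(8+3)) × 4 = 20 + 2.9091 = 22.9091

22.91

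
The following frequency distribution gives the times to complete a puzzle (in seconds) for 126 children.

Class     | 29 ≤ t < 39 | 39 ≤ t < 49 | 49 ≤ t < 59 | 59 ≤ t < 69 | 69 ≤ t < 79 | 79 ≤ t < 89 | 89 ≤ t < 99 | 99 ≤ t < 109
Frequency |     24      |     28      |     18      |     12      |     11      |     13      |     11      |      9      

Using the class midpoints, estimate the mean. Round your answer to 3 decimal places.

60.825

Midpoints: 34, 44, 54, 64, 74, 84, 94, 104
Σfm = 24×34 + 28×44 + 18×54 + 12×64 + 11×74 + 13×84 + 11×94 + 9×104 = 7664
n = Σf = 126
Mean = 7664 / 126 = 60.8254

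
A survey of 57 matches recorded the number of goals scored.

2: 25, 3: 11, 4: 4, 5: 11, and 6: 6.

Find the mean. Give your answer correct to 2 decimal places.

3.33

Values: 2, 3, 4, 5, 6
Σfx = 25×2 + 11×3 + 4×4 + 11×5 + 6×6 = 190
n = Σf = 57
Mean = 190 / 57 = 3.3333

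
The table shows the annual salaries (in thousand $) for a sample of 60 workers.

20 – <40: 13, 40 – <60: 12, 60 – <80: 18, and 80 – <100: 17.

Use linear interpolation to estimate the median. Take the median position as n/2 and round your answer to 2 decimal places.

65.56

Cumulative frequencies: 13, 25, 43, 60
n = 60; position = n/2 = 30.
This falls in the class 60 – <80: L = 60, F = 25, f = 18, h = 20.
Median ≈ 60 + ((30 − 25) / 18) × 20 = 65.5556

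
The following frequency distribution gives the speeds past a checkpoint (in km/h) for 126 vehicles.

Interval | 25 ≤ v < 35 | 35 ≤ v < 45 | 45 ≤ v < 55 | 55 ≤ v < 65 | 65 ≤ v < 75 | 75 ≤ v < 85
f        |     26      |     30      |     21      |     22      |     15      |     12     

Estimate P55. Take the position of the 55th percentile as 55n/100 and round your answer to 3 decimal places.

Cumulative frequencies: 26, 56, 77, 99, 114, 126
n = 126; position = 55n/100 = 69.3.
This falls in the class 45 ≤ v < 55: L = 45, F = 56, f = 21, h = 10.
55th percentile ≈ 45 + ((69.3 − 56) / 21) × 10 = 51.3333

51.333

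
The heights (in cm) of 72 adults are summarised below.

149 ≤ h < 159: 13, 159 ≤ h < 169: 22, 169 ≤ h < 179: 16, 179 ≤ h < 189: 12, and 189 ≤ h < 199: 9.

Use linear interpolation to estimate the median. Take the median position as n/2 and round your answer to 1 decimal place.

169.6

Cumulative frequencies: 13, 35, 51, 63, 72
n = 72; position = n/2 = 36.
This falls in the class 169 ≤ h < 179: L = 169, F = 35, f = 16, h = 10.
Median ≈ 169 + ((36 − 35) / 16) × 10 = 169.6250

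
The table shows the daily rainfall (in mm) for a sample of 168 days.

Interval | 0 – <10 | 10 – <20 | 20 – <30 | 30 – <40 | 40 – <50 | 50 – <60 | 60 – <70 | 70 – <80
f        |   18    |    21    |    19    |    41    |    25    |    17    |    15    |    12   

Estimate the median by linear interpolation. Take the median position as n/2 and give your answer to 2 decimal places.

36.34

Cumulative frequencies: 18, 39, 58, 99, 124, 141, 156, 168
n = 168; position = n/2 = 84.
This falls in the class 30 – <40: L = 30, F = 58, f = 41, h = 10.
Median ≈ 30 + ((84 − 58) / 41) × 10 = 36.3415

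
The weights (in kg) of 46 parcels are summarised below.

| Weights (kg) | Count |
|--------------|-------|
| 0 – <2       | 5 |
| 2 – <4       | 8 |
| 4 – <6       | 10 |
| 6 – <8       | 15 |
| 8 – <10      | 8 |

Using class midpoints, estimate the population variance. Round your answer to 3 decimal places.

Midpoints: 1, 3, 5, 7, 9
n = 46, Σfm = 256, mean = 5.5652
Σfm² = 1710
Σf(m − x̄)² = Σfm² − (Σfm)²/n = 1710 − 256²/46 = 285.3043
Population variance = 285.3043 / 46 = 6.2023

6.202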